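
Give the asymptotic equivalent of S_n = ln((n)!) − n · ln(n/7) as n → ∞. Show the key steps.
S_n ~ n · (ln 7 − 1) + O(ln n)

Stirling: ln((n)!) = n ln(n) − n + O(ln n).
  S_n = n ln(n) − n − n ln(n/7) + O(ln n)
      = n ln(n) − n ln n + n ln 7 − n + O(ln n)
      = n ln 7 − n + O(ln n)
      = n (ln 7 − 1) + O(ln n).
Numerically ln(7) − 1 ≈ 0.9459.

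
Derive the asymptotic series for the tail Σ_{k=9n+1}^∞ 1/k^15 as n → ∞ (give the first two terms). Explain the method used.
Σ_{k>9n} 1/k^15 = 1/(14 · (9n)^14) − 1/(2 · (9n)^15) + O(1/(9n)^16)

Compare to the integral: ∫_{9n}^∞ x^(−15) dx = [−x^(−14)/14]_{9n}^∞ = 1/((15−1)·(9n)^14). The Euler-Maclaurin correction adds −f(9n)/2 = −1/(2·(9n)^15). Euler-Maclaurin then gives
  Σ_{k>9n} 1/k^15 = ∫_{9n}^∞ dx/x^15 − 1/(2·(9n)^15) + O(1/(9n)^16).
(Equivalently this is ζ(15) − Σ_{k≤9n} 1/k^15.)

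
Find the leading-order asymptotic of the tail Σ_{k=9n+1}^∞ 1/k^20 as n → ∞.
Σ_{k>9n} 1/k^20 ~ 1/(19 · (9n)^19)

Compare to the integral: ∫_{9n}^∞ x^(−20) dx = [−x^(−19)/19]_{9n}^∞ = 1/((20−1)·(9n)^19). Euler-Maclaurin then gives
  Σ_{k>9n} 1/k^20 = ∫_{9n}^∞ dx/x^20 − 1/(2·(9n)^20) + O(1/(9n)^21).
(Equivalently this is ζ(20) − Σ_{k≤9n} 1/k^20.)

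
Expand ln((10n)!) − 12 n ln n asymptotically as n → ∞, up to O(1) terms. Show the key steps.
ln((10n)!) − 12 n ln n = −2 n ln n + 10(ln 10 − 1) n + (1/2) ln(2π·10n) + O(1/n)

Stirling: ln((10n)!) = 10n ln(10n) − 10n + (1/2) ln(2π·10n) + O(1/n).
Expand 10n ln(10n) = 10n (ln n + ln 10) = 10n ln n + 10n ln 10.
Subtract 12n ln n: leading term is (10 − 12) n ln n = −2 n ln n. The next term is 10n ln 10 − 10n = 10(ln 10 − 1) n. Then the (1/2) ln(2π·10n) correction.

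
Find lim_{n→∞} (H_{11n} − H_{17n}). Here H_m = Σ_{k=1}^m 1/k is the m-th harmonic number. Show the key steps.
lim = ln(11/17)

Euler-Maclaurin gives H_m = ln m + γ + 1/(2m) + O(1/m^2). The γ and O(1/m) terms cancel in the difference:
  H_{11n} − H_{17n} = ln(11n) − ln(17n) + O(1/n) = ln(11/17) + O(1/n).
Hence the limit is ln(11/17).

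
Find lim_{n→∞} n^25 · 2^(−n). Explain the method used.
lim = 0

Exponentials with base > 1 dominate every fixed polynomial: for any fixed c, n^c / 2^n → 0 as n → ∞ (e.g. by the ratio test, or by writing 2^n = e^(n ln 2) and noting e^(n ln 2) / n^c → ∞). Hence n^25 · 2^(−n) = n^25 / 2^n → 0.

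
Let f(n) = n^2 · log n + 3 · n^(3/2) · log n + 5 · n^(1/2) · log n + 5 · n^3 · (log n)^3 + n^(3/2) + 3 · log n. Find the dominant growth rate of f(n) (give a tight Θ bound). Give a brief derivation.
f(n) ∈ Θ(n^3 · (log n)^3)

Compare the terms by growth order. For large n, n^a · (log n)^b dominates n^a' · (log n)^b' iff a > a', or (a = a' and b > b'). Ranking the 6 terms shows the dominant one is 5 · n^3 · (log n)^3. Hence f(n) ∈ Θ(n^3 · (log n)^3).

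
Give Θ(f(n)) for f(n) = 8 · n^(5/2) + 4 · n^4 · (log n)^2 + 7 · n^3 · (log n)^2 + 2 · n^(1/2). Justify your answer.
f(n) ∈ Θ(n^4 · (log n)^2)

Compare the terms by growth order. For large n, n^a · (log n)^b dominates n^a' · (log n)^b' iff a > a', or (a = a' and b > b'). Ranking the 4 terms shows the dominant one is 4 · n^4 · (log n)^2. Hence f(n) ∈ Θ(n^4 · (log n)^2).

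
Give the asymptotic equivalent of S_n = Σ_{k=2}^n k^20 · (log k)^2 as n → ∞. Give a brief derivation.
S_n ~ n^21 · (log n)^2 / 21

By integral comparison, S_n = ∫_1^n x^20 · (log x)^2 dx + O(n^20 · (log n)^2). For the integral, the leading term of ∫_1^n x^20 (log x)^2 dx is n^21/21 · (log n)^2 (by repeated integration by parts; each step lowers the log-exponent and produces a relatively O(1/log n) correction). Hence S_n ~ n^21 · (log n)^2 / 21.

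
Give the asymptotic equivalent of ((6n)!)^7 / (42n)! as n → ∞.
((6n)!)^7/(42n)! ~ ((2π·6n)^(6/2) / sqrt(7)) · 7^(−7·6n)  →  0

Write N = 6n. Stirling: N! ~ sqrt(2π N)(N/e)^N and (7N)! ~ sqrt(2π·7N)·(7N/e)^(7N).
  (N!)^7/(7N)! ~ (2π N)^(7/2) (N/e)^(7N) / [sqrt(2π·7N) (7N/e)^(7N)]
     = (2π N)^(7/2) / sqrt(2π·7N) · (N/(7N))^(7N)
     = (2π N)^((7−1)/2) / sqrt(7) · 7^(−7N).
Since 7^7 > 1, the factor 7^(−7N) decays exponentially, so the ratio → 0. Substituting N = 6n gives the stated form.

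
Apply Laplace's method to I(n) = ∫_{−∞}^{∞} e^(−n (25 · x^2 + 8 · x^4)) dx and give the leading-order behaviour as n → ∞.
I(n) ~ sqrt(π/(25n))

φ(x) = 25 · x^2 + 8 · x^4 has its unique global minimum at x* = 0 (since φ'(x) = 50x + 32x^3 = 0 only at x = 0 for real x with both coefficients positive, and φ → ∞ as |x| → ∞). At x* = 0, φ(0) = 0 and φ''(0) = 50. Laplace's method then gives
  I(n) ~ sqrt(2π / (n · φ''(0))) · e^(−n φ(0)) = sqrt(2π / (50n)) = sqrt(π/(25n)).
The 8 · x^4 term contributes only at subleading order (an O(1/n) relative correction).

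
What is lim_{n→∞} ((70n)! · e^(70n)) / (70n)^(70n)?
lim = ∞

Stirling: (70n)! ~ sqrt(2π·70n) · (70n/e)^(70n). Hence
  (70n)! · e^(70n) / (70n)^(70n) ~ sqrt(2π·70n) = sqrt(2π·70) · sqrt(n) → ∞.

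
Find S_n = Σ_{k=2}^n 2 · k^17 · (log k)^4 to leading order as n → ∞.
S_n ~ n^18 · (log n)^4 / 9

By integral comparison, S_n = ∫_1^n 2 · x^17 · (log x)^4 dx + O(n^17 · (log n)^4). For the integral, the leading term of ∫_1^n x^17 (log x)^4 dx is n^18/18 · (log n)^4 (by repeated integration by parts; each step lowers the log-exponent and produces a relatively O(1/log n) correction). Hence S_n ~ n^18 · (log n)^4 / 9.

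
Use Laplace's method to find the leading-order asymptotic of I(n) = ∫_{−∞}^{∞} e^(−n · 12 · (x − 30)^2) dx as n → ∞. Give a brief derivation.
I(n) = sqrt(π/(12n))

Here φ(x) = 12 · (x − 30)^2 has its unique minimum at x* = 30 with φ(x*) = 0 and φ''(x*) = 24. Laplace's method gives
  I(n) ~ e^(−n φ(x*)) · sqrt(2π / (n · φ''(x*))) = sqrt(2π / (24n)) = sqrt(π/(12n)).
This is exact: substituting u = (x − 30)·sqrt(12n) gives I(n) = (1/sqrt(12n)) ∫_{−∞}^{∞} e^(−u^2) du = sqrt(π/(12n)).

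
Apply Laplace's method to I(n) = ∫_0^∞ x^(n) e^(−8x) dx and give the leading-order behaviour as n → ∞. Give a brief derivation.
I(n) ~ (sqrt(2π·n) / 8) · (n/(8e))^(n)

Write the integrand as exp(n ln x − 8x) and set f(x) = n ln x − 8x. Then f'(x) = n/x − 8 = 0 at x* = n/8, and f''(x*) = −n/x*^2 = −8^2/(n). Laplace's method (interior maximum) gives
  I(n) ~ e^(f(x*)) · sqrt(2π / |f''(x*)|)
        = exp(n ln(n/8) − n) · sqrt(2π · n / 8^2)
        = (n/8)^(n) e^(−n) · sqrt(2π·n) / 8
        = (sqrt(2π·n) / 8) · (n/(8e))^(n).
This matches Γ(n+1)/8^(n+1) with Stirling applied to Γ.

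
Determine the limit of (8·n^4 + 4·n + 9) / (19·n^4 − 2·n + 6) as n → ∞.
lim = 8/19

For large n the leading n^4 terms dominate both numerator and denominator. Dividing top and bottom by n^4, every other term tends to 0, leaving 8/19.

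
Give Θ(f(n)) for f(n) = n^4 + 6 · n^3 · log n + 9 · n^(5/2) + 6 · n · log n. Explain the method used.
f(n) ∈ Θ(n^4)

Compare the terms by growth order. For large n, n^a · (log n)^b dominates n^a' · (log n)^b' iff a > a', or (a = a' and b > b'). Ranking the 4 terms shows the dominant one is n^4. Hence f(n) ∈ Θ(n^4).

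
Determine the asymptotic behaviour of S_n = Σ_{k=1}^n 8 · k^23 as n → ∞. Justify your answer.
S_n ~ n^24 / 3

By integral comparison (Euler-Maclaurin), Σ_{k=1}^n 8 · k^23 = 8 · ∫_0^n x^23 dx + O(n^23) = 8 · n^24/24 = n^24 / 3 + O(n^23). (Equivalently, Faulhaber's formula gives the same leading term.)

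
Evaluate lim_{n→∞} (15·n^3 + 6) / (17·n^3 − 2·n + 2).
lim = 15/17

For large n the leading n^3 terms dominate both numerator and denominator. Dividing top and bottom by n^3, every other term tends to 0, leaving 15/17.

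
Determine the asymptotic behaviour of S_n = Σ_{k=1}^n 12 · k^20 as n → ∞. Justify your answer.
S_n ~ 4 · n^21 / 7

By integral comparison (Euler-Maclaurin), Σ_{k=1}^n 12 · k^20 = 12 · ∫_0^n x^20 dx + O(n^20) = 12 · n^21/21 = 4 · n^21 / 7 + O(n^20). (Equivalently, Faulhaber's formula gives the same leading term.)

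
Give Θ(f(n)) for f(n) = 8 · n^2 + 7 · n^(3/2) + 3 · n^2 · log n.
f(n) ∈ Θ(n^2 · log n)

Compare the terms by growth order. For large n, n^a · (log n)^b dominates n^a' · (log n)^b' iff a > a', or (a = a' and b > b'). Ranking the 3 terms shows the dominant one is 3 · n^2 · log n. Hence f(n) ∈ Θ(n^2 · log n).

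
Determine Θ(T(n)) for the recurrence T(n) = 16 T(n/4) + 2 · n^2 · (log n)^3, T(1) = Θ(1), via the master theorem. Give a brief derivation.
T(n) = Θ(n^2 · (log n)^4)

Here log_4 16 = 2 and f(n) = 2 · n^2 · (log n)^3 = Θ(n^(log_4 16) · (log n)^3). This is the extended Case 2 of the master theorem (f matches the critical exponent up to log factors), giving T(n) = Θ(n^(log_4 16) · (log n)^(3+1)) = Θ(n^2 · (log n)^4).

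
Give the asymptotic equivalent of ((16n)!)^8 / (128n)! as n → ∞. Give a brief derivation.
((16n)!)^8/(128n)! ~ ((2π·16n)^(7/2) / sqrt(8)) · 8^(−8·16n)  →  0

Write N = 16n. Stirling: N! ~ sqrt(2π N)(N/e)^N and (8N)! ~ sqrt(2π·8N)·(8N/e)^(8N).
  (N!)^8/(8N)! ~ (2π N)^(8/2) (N/e)^(8N) / [sqrt(2π·8N) (8N/e)^(8N)]
     = (2π N)^(8/2) / sqrt(2π·8N) · (N/(8N))^(8N)
     = (2π N)^((8−1)/2) / sqrt(8) · 8^(−8N).
Since 8^8 > 1, the factor 8^(−8N) decays exponentially, so the ratio → 0. Substituting N = 16n gives the stated form.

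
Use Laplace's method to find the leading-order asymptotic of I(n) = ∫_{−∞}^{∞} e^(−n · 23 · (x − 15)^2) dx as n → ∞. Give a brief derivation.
I(n) = sqrt(π/(23n))

Here φ(x) = 23 · (x − 15)^2 has its unique minimum at x* = 15 with φ(x*) = 0 and φ''(x*) = 46. Laplace's method gives
  I(n) ~ e^(−n φ(x*)) · sqrt(2π / (n · φ''(x*))) = sqrt(2π / (46n)) = sqrt(π/(23n)).
This is exact: substituting u = (x − 15)·sqrt(23n) gives I(n) = (1/sqrt(23n)) ∫_{−∞}^{∞} e^(−u^2) du = sqrt(π/(23n)).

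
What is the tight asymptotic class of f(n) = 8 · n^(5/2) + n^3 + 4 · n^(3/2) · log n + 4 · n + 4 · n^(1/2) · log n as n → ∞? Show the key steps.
f(n) ∈ Θ(n^3)

Compare the terms by growth order. For large n, n^a · (log n)^b dominates n^a' · (log n)^b' iff a > a', or (a = a' and b > b'). Ranking the 5 terms shows the dominant one is n^3. Hence f(n) ∈ Θ(n^3).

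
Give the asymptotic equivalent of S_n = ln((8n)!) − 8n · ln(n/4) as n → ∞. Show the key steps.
S_n ~ 8n · (ln 32 − 1) + O(ln n)

Stirling: ln((8n)!) = 8n ln(8n) − 8n + O(ln n).
  S_n = 8n ln(8n) − 8n − 8n ln(n/4) + O(ln n)
      = 8n ln(8n) − 8n ln n + 8n ln 4 − 8n + O(ln n)
      = 8n ln 8 + 8n ln 4 − 8n + O(ln n)
      = 8n (ln 32 − 1) + O(ln n).
Numerically ln(32) − 1 ≈ 2.4657.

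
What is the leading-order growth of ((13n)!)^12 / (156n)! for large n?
((13n)!)^12/(156n)! ~ ((2π·13n)^(11/2) / sqrt(12)) · 12^(−12·13n)  →  0

Write N = 13n. Stirling: N! ~ sqrt(2π N)(N/e)^N and (12N)! ~ sqrt(2π·12N)·(12N/e)^(12N).
  (N!)^12/(12N)! ~ (2π N)^(12/2) (N/e)^(12N) / [sqrt(2π·12N) (12N/e)^(12N)]
     = (2π N)^(12/2) / sqrt(2π·12N) · (N/(12N))^(12N)
     = (2π N)^((12−1)/2) / sqrt(12) · 12^(−12N).
Since 12^12 > 1, the factor 12^(−12N) decays exponentially, so the ratio → 0. Substituting N = 13n gives the stated form.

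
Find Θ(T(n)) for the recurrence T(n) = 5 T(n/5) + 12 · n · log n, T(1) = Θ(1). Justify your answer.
T(n) = Θ(n · (log n)^2)

Here log_5 5 = 1 and f(n) = 12 · n · log n = Θ(n^(log_5 5) · (log n)^1). This is the extended Case 2 of the master theorem (f matches the critical exponent up to log factors), giving T(n) = Θ(n^(log_5 5) · (log n)^(1+1)) = Θ(n · (log n)^2).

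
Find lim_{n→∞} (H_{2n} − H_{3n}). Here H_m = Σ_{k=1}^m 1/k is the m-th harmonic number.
lim = ln(2/3)

Euler-Maclaurin gives H_m = ln m + γ + 1/(2m) + O(1/m^2). The γ and O(1/m) terms cancel in the difference:
  H_{2n} − H_{3n} = ln(2n) − ln(3n) + O(1/n) = ln(2/3) + O(1/n).
Hence the limit is ln(2/3).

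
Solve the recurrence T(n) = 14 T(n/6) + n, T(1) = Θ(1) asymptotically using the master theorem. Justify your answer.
T(n) = Θ(n^(log_6 14))

Master theorem: compare f(n) = n to n^(log_6 14) where log_6 14 ≈ 1.473. Since 1 < log_6 14, we have f(n) = O(n^(log_6 14 − ε)) for some ε > 0 — Case 1. Hence T(n) = Θ(n^(log_6 14)).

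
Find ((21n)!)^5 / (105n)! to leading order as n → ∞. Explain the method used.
((21n)!)^5/(105n)! ~ ((2π·21n)^(4/2) / sqrt(5)) · 5^(−5·21n)  →  0

Write N = 21n. Stirling: N! ~ sqrt(2π N)(N/e)^N and (5N)! ~ sqrt(2π·5N)·(5N/e)^(5N).
  (N!)^5/(5N)! ~ (2π N)^(5/2) (N/e)^(5N) / [sqrt(2π·5N) (5N/e)^(5N)]
     = (2π N)^(5/2) / sqrt(2π·5N) · (N/(5N))^(5N)
     = (2π N)^((5−1)/2) / sqrt(5) · 5^(−5N).
Since 5^5 > 1, the factor 5^(−5N) decays exponentially, so the ratio → 0. Substituting N = 21n gives the stated form.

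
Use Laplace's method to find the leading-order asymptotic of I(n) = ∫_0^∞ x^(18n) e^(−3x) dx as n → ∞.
I(n) ~ (sqrt(2π·18n) / 3) · (18n/(3e))^(18n)

Write the integrand as exp(18n ln x − 3x) and set f(x) = 18n ln x − 3x. Then f'(x) = 18n/x − 3 = 0 at x* = 18n/3, and f''(x*) = −18n/x*^2 = −3^2/(18n). Laplace's method (interior maximum) gives
  I(n) ~ e^(f(x*)) · sqrt(2π / |f''(x*)|)
        = exp(18n ln(18n/3) − 18n) · sqrt(2π · 18n / 3^2)
        = (18n/3)^(18n) e^(−18n) · sqrt(2π·18n) / 3
        = (sqrt(2π·18n) / 3) · (18n/(3e))^(18n).
This matches Γ(18n+1)/3^(18n+1) with Stirling applied to Γ.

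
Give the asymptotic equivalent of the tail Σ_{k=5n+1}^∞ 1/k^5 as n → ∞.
Σ_{k>5n} 1/k^5 ~ 1/(4 · (5n)^4)

Compare to the integral: ∫_{5n}^∞ x^(−5) dx = [−x^(−4)/4]_{5n}^∞ = 1/((5−1)·(5n)^4). Euler-Maclaurin then gives
  Σ_{k>5n} 1/k^5 = ∫_{5n}^∞ dx/x^5 − 1/(2·(5n)^5) + O(1/(5n)^6).
(Equivalently this is ζ(5) − Σ_{k≤5n} 1/k^5.)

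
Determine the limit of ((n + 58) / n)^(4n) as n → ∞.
lim = e^232

Rewrite as (1 + 58/n)^(4n). By the standard limit (1 + x/n)^n → e^x, we have (1 + 58/n)^n → e^58, and raising to the 4th power gives e^232.
More precisely, ln[(1 + 58/n)^(4n)] = 4n · ln(1 + 58/n) = 4n · (58/n + O(1/n^2)) = 232 + O(1/n) → 232.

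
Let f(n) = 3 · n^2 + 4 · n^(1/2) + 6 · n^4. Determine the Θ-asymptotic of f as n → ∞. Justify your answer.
f(n) ∈ Θ(n^4)

Compare the terms by growth order. For large n, n^a · (log n)^b dominates n^a' · (log n)^b' iff a > a', or (a = a' and b > b'). Ranking the 3 terms shows the dominant one is 6 · n^4. Hence f(n) ∈ Θ(n^4).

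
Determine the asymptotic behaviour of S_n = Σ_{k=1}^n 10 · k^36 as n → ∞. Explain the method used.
S_n ~ 10 · n^37 / 37

By integral comparison (Euler-Maclaurin), Σ_{k=1}^n 10 · k^36 = 10 · ∫_0^n x^36 dx + O(n^36) = 10 · n^37/37 + O(n^36). (Equivalently, Faulhaber's formula gives the same leading term.)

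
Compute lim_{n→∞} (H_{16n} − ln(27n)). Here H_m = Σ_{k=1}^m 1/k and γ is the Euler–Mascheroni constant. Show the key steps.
lim = ln(16/27) + γ

By Euler-Maclaurin, H_m = ln m + γ + O(1/m). So
  H_{16n} − ln(27n) = ln(16n) + γ − ln(27n) + O(1/n)
                       = ln(16/27) + γ + O(1/n).
Hence the limit is ln(16/27) + γ.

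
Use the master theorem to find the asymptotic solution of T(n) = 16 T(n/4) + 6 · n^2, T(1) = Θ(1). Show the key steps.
T(n) = Θ(n^2 log n)

log_4 16 = 2, and f(n) = 6 · n^2 = Θ(n^(log_4 16)). This is Case 2 of the master theorem: T(n) = Θ(f(n) · log n) = Θ(n^2 log n).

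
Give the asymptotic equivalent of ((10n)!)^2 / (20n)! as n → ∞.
((10n)!)^2/(20n)! ~ ((2π·10n)^(1/2) / sqrt(2)) · 2^(−2·10n)  →  0

Write N = 10n. Stirling: N! ~ sqrt(2π N)(N/e)^N and (2N)! ~ sqrt(2π·2N)·(2N/e)^(2N).
  (N!)^2/(2N)! ~ (2π N)^(2/2) (N/e)^(2N) / [sqrt(2π·2N) (2N/e)^(2N)]
     = (2π N)^(2/2) / sqrt(2π·2N) · (N/(2N))^(2N)
     = (2π N)^((2−1)/2) / sqrt(2) · 2^(−2N).
Since 2^2 > 1, the factor 2^(−2N) decays exponentially, so the ratio → 0. Substituting N = 10n gives the stated form.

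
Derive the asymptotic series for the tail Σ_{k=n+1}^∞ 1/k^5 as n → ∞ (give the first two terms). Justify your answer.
Σ_{k>n} 1/k^5 = 1/(4 · n^4) − 1/(2 · n^5) + O(1/n^6)

Compare to the integral: ∫_{n}^∞ x^(−5) dx = [−x^(−4)/4]_{n}^∞ = 1/((5−1)·n^4). The Euler-Maclaurin correction adds −f(n)/2 = −1/(2·n^5). Euler-Maclaurin then gives
  Σ_{k>n} 1/k^5 = ∫_{n}^∞ dx/x^5 − 1/(2·n^5) + O(1/n^6).
(Equivalently this is ζ(5) − Σ_{k≤n} 1/k^5.)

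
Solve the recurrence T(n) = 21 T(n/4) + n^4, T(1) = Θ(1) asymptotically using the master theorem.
T(n) = Θ(n^4)

log_4 21 ≈ 2.196. f(n) = n^4 dominates n^(log_4 21) since 4 > 2.196, and the regularity condition a·f(n/b) = 21·(n/4)^4 = (21/256)·n^4 ≤ c·f(n) holds with c = 21/256 ≈ 0.082 < 1. So this is Case 3: T(n) = Θ(f(n)) = Θ(n^4).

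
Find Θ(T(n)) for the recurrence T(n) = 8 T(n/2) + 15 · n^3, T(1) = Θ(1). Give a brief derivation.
T(n) = Θ(n^3 log n)

log_2 8 = 3, and f(n) = 15 · n^3 = Θ(n^(log_2 8)). This is Case 2 of the master theorem: T(n) = Θ(f(n) · log n) = Θ(n^3 log n).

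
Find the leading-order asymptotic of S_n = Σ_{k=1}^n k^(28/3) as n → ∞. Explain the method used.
S_n ~ (3/31) · n^(31/3)

Integral comparison: Σ_{k=1}^n k^(28/3) = ∫_0^n x^(28/3) dx + O(n^(28/3)). The integral is n^(1 + 28/3) / (1 + 28/3) = n^((28+3)/3) / ((28+3)/3) = (3/31) · n^(31/3).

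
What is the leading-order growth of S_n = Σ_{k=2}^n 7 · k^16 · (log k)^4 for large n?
S_n ~ 7 · n^17 · (log n)^4 / 17

By integral comparison, S_n = ∫_1^n 7 · x^16 · (log x)^4 dx + O(n^16 · (log n)^4). For the integral, the leading term of ∫_1^n x^16 (log x)^4 dx is n^17/17 · (log n)^4 (by repeated integration by parts; each step lowers the log-exponent and produces a relatively O(1/log n) correction). Hence S_n ~ 7 · n^17 · (log n)^4 / 17.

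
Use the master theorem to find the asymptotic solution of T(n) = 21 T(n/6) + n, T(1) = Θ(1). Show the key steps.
T(n) = Θ(n^(log_6 21))

Master theorem: compare f(n) = n to n^(log_6 21) where log_6 21 ≈ 1.699. Since 1 < log_6 21, we have f(n) = O(n^(log_6 21 − ε)) for some ε > 0 — Case 1. Hence T(n) = Θ(n^(log_6 21)).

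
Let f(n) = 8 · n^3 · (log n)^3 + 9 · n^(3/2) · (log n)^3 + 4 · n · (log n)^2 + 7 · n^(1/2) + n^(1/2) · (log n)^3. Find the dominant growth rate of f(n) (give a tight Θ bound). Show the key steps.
f(n) ∈ Θ(n^3 · (log n)^3)

Compare the terms by growth order. For large n, n^a · (log n)^b dominates n^a' · (log n)^b' iff a > a', or (a = a' and b > b'). Ranking the 5 terms shows the dominant one is 8 · n^3 · (log n)^3. Hence f(n) ∈ Θ(n^3 · (log n)^3).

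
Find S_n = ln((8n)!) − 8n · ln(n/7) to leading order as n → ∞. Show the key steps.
S_n ~ 8n · (ln 56 − 1) + O(ln n)

Stirling: ln((8n)!) = 8n ln(8n) − 8n + O(ln n).
  S_n = 8n ln(8n) − 8n − 8n ln(n/7) + O(ln n)
      = 8n ln(8n) − 8n ln n + 8n ln 7 − 8n + O(ln n)
      = 8n ln 8 + 8n ln 7 − 8n + O(ln n)
      = 8n (ln 56 − 1) + O(ln n).
Numerically ln(56) − 1 ≈ 3.0254.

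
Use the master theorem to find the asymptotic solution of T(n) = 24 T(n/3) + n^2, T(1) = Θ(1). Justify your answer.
T(n) = Θ(n^(log_3 24))

Master theorem: compare f(n) = n^2 to n^(log_3 24) where log_3 24 ≈ 2.893. Since 2 < log_3 24, we have f(n) = O(n^(log_3 24 − ε)) for some ε > 0 — Case 1. Hence T(n) = Θ(n^(log_3 24)).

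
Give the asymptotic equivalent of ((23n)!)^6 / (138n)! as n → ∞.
((23n)!)^6/(138n)! ~ ((2π·23n)^(5/2) / sqrt(6)) · 6^(−6·23n)  →  0

Write N = 23n. Stirling: N! ~ sqrt(2π N)(N/e)^N and (6N)! ~ sqrt(2π·6N)·(6N/e)^(6N).
  (N!)^6/(6N)! ~ (2π N)^(6/2) (N/e)^(6N) / [sqrt(2π·6N) (6N/e)^(6N)]
     = (2π N)^(6/2) / sqrt(2π·6N) · (N/(6N))^(6N)
     = (2π N)^((6−1)/2) / sqrt(6) · 6^(−6N).
Since 6^6 > 1, the factor 6^(−6N) decays exponentially, so the ratio → 0. Substituting N = 23n gives the stated form.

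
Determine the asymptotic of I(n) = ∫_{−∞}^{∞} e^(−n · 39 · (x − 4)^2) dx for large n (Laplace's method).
I(n) = sqrt(π/(39n))

Here φ(x) = 39 · (x − 4)^2 has its unique minimum at x* = 4 with φ(x*) = 0 and φ''(x*) = 78. Laplace's method gives
  I(n) ~ e^(−n φ(x*)) · sqrt(2π / (n · φ''(x*))) = sqrt(2π / (78n)) = sqrt(π/(39n)).
This is exact: substituting u = (x − 4)·sqrt(39n) gives I(n) = (1/sqrt(39n)) ∫_{−∞}^{∞} e^(−u^2) du = sqrt(π/(39n)).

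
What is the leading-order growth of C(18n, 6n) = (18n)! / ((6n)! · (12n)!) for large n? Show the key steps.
C(18n, 6n) ~ (27/4)^(6n) · sqrt(3/(4π·6n))

Write N = 6n. Apply Stirling to each factorial:
  (3N)! ~ sqrt(2π·3N) · (3N/e)^(3N),
  N! ~ sqrt(2π N) · (N/e)^N,
  (2N)! ~ sqrt(2π·2N) · (2N/e)^(2N).
The exponential factors combine to (3N)^(3N) / (N^N · (2N)^(2N)) = 3^(3N)/2^(2N) = (3^3/2^2)^N = (27/4)^N.
The square-root prefactors combine to sqrt(2π·3N) / (sqrt(2π N)·sqrt(2π·2N)) = sqrt(3 / (2π·2·N)) = sqrt(3/(4π·6n)).
Substituting N = 6n: C(18n, 6n) ~ (27/4)^(6n) · sqrt(3/(4π·6n)).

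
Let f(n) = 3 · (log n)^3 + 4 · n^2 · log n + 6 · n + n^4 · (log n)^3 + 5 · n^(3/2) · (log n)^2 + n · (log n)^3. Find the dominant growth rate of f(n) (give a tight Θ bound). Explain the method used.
f(n) ∈ Θ(n^4 · (log n)^3)

Compare the terms by growth order. For large n, n^a · (log n)^b dominates n^a' · (log n)^b' iff a > a', or (a = a' and b > b'). Ranking the 6 terms shows the dominant one is n^4 · (log n)^3. Hence f(n) ∈ Θ(n^4 · (log n)^3).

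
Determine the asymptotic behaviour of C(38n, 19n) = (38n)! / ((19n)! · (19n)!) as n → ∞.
C(38n, 19n) ~ (4)^(19n) · sqrt(1/(π·19n))

Write N = 19n. Apply Stirling to each factorial:
  (2N)! ~ sqrt(2π·2N) · (2N/e)^(2N),
  N! ~ sqrt(2π N) · (N/e)^N,
  (1N)! ~ sqrt(2π·1N) · (1N/e)^(1N).
The exponential factors combine to (2N)^(2N) / (N^N · (1N)^(1N)) = 2^(2N)/1^(1N) = (2^2/1^1)^N = (4)^N.
The square-root prefactors combine to sqrt(2π·2N) / (sqrt(2π N)·sqrt(2π·1N)) = sqrt(2 / (2π·1·N)) = sqrt(1/(π·19n)).
Substituting N = 19n: C(38n, 19n) ~ (4)^(19n) · sqrt(1/(π·19n)).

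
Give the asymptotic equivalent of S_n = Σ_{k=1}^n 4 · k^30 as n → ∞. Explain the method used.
S_n ~ 4 · n^31 / 31

By integral comparison (Euler-Maclaurin), Σ_{k=1}^n 4 · k^30 = 4 · ∫_0^n x^30 dx + O(n^30) = 4 · n^31/31 + O(n^30). (Equivalently, Faulhaber's formula gives the same leading term.)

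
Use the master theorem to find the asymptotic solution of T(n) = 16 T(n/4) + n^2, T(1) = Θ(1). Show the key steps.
T(n) = Θ(n^2 log n)

log_4 16 = 2, and f(n) = n^2 = Θ(n^(log_4 16)). This is Case 2 of the master theorem: T(n) = Θ(f(n) · log n) = Θ(n^2 log n).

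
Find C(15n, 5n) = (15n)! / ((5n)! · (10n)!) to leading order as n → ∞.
C(15n, 5n) ~ (27/4)^(5n) · sqrt(3/(4π·5n))

Write N = 5n. Apply Stirling to each factorial:
  (3N)! ~ sqrt(2π·3N) · (3N/e)^(3N),
  N! ~ sqrt(2π N) · (N/e)^N,
  (2N)! ~ sqrt(2π·2N) · (2N/e)^(2N).
The exponential factors combine to (3N)^(3N) / (N^N · (2N)^(2N)) = 3^(3N)/2^(2N) = (3^3/2^2)^N = (27/4)^N.
The square-root prefactors combine to sqrt(2π·3N) / (sqrt(2π N)·sqrt(2π·2N)) = sqrt(3 / (2π·2·N)) = sqrt(3/(4π·5n)).
Substituting N = 5n: C(15n, 5n) ~ (27/4)^(5n) · sqrt(3/(4π·5n)).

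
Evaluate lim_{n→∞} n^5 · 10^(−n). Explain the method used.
lim = 0

Exponentials with base > 1 dominate every fixed polynomial: for any fixed c, n^c / 10^n → 0 as n → ∞ (e.g. by the ratio test, or by writing 10^n = e^(n ln 10) and noting e^(n ln 10) / n^c → ∞). Hence n^5 · 10^(−n) = n^5 / 10^n → 0.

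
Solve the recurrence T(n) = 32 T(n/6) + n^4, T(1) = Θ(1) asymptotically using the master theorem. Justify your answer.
T(n) = Θ(n^4)

log_6 32 ≈ 1.934. f(n) = n^4 dominates n^(log_6 32) since 4 > 1.934, and the regularity condition a·f(n/b) = 32·(n/6)^4 = (32/1296)·n^4 ≤ c·f(n) holds with c = 32/1296 ≈ 0.0247 < 1. So this is Case 3: T(n) = Θ(f(n)) = Θ(n^4).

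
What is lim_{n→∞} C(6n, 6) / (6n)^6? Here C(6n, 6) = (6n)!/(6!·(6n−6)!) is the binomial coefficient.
lim = 1/6! = 1/720

With N = 6n → ∞: C(N, 6) / N^6 = [N(N−1)…(N−5)] / (6! · N^6) = (1/6!) · 1 · (1 − 1/(6n)) · … · (1 − 5/(6n)). Each factor → 1 as N → ∞, so the limit is 1/6! = 1/720.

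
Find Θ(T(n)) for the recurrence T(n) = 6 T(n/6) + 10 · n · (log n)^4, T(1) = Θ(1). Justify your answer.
T(n) = Θ(n · (log n)^5)

Here log_6 6 = 1 and f(n) = 10 · n · (log n)^4 = Θ(n^(log_6 6) · (log n)^4). This is the extended Case 2 of the master theorem (f matches the critical exponent up to log factors), giving T(n) = Θ(n^(log_6 6) · (log n)^(4+1)) = Θ(n · (log n)^5).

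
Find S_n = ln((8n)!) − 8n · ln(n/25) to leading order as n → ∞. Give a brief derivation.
S_n ~ 8n · (ln 200 − 1) + O(ln n)

Stirling: ln((8n)!) = 8n ln(8n) − 8n + O(ln n).
  S_n = 8n ln(8n) − 8n − 8n ln(n/25) + O(ln n)
      = 8n ln(8n) − 8n ln n + 8n ln 25 − 8n + O(ln n)
      = 8n ln 8 + 8n ln 25 − 8n + O(ln n)
      = 8n (ln 200 − 1) + O(ln n).
Numerically ln(200) − 1 ≈ 4.2983.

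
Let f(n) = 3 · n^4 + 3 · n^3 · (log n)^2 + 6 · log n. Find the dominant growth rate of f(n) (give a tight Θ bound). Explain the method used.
f(n) ∈ Θ(n^4)

Compare the terms by growth order. For large n, n^a · (log n)^b dominates n^a' · (log n)^b' iff a > a', or (a = a' and b > b'). Ranking the 3 terms shows the dominant one is 3 · n^4. Hence f(n) ∈ Θ(n^4).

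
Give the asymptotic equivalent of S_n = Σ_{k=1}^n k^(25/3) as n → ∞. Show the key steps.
S_n ~ (3/28) · n^(28/3)

Integral comparison: Σ_{k=1}^n k^(25/3) = ∫_0^n x^(25/3) dx + O(n^(25/3)). The integral is n^(1 + 25/3) / (1 + 25/3) = n^((25+3)/3) / ((25+3)/3) = (3/28) · n^(28/3).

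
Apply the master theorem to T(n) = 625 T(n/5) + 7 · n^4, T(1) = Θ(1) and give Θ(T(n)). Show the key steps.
T(n) = Θ(n^4 log n)

log_5 625 = 4, and f(n) = 7 · n^4 = Θ(n^(log_5 625)). This is Case 2 of the master theorem: T(n) = Θ(f(n) · log n) = Θ(n^4 log n).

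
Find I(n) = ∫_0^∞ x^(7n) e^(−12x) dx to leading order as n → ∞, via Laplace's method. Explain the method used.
I(n) ~ (sqrt(2π·7n) / 12) · (7n/(12e))^(7n)

Write the integrand as exp(7n ln x − 12x) and set f(x) = 7n ln x − 12x. Then f'(x) = 7n/x − 12 = 0 at x* = 7n/12, and f''(x*) = −7n/x*^2 = −12^2/(7n). Laplace's method (interior maximum) gives
  I(n) ~ e^(f(x*)) · sqrt(2π / |f''(x*)|)
        = exp(7n ln(7n/12) − 7n) · sqrt(2π · 7n / 12^2)
        = (7n/12)^(7n) e^(−7n) · sqrt(2π·7n) / 12
        = (sqrt(2π·7n) / 12) · (7n/(12e))^(7n).
This matches Γ(7n+1)/12^(7n+1) with Stirling applied to Γ.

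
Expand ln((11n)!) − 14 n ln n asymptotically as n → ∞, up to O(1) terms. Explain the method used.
ln((11n)!) − 14 n ln n = −3 n ln n + 11(ln 11 − 1) n + (1/2) ln(2π·11n) + O(1/n)

Stirling: ln((11n)!) = 11n ln(11n) − 11n + (1/2) ln(2π·11n) + O(1/n).
Expand 11n ln(11n) = 11n (ln n + ln 11) = 11n ln n + 11n ln 11.
Subtract 14n ln n: leading term is (11 − 14) n ln n = −3 n ln n. The next term is 11n ln 11 − 11n = 11(ln 11 − 1) n. Then the (1/2) ln(2π·11n) correction.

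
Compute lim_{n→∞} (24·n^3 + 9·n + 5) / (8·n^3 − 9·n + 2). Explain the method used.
lim = 24/8 = 3

For large n the leading n^3 terms dominate both numerator and denominator. Dividing top and bottom by n^3, every other term tends to 0, leaving 24/8 = 3.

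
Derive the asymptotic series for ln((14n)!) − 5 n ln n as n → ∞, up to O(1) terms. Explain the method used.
ln((14n)!) − 5 n ln n = 9 n ln n + 14(ln 14 − 1) n + (1/2) ln(2π·14n) + O(1/n)

Stirling: ln((14n)!) = 14n ln(14n) − 14n + (1/2) ln(2π·14n) + O(1/n).
Expand 14n ln(14n) = 14n (ln n + ln 14) = 14n ln n + 14n ln 14.
Subtract 5n ln n: leading term is (14 − 5) n ln n = 9 n ln n. The next term is 14n ln 14 − 14n = 14(ln 14 − 1) n. Then the (1/2) ln(2π·14n) correction.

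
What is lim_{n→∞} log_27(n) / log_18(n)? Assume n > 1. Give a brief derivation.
lim = ln(18) / ln(27) = log_27(18)

Change of base: log_27(n) = ln n / ln 27 and log_18(n) = ln n / ln 18. The ratio is (ln n / ln 27) · (ln 18 / ln n) = ln 18 / ln 27, a constant independent of n. So the limit is ln 18 / ln 27 = log_27(18).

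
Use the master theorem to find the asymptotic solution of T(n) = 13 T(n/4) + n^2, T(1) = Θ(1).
T(n) = Θ(n^2)

log_4 13 ≈ 1.850. f(n) = n^2 dominates n^(log_4 13) since 2 > 1.850, and the regularity condition a·f(n/b) = 13·(n/4)^2 = (13/16)·n^2 ≤ c·f(n) holds with c = 13/16 ≈ 0.812 < 1. So this is Case 3: T(n) = Θ(f(n)) = Θ(n^2).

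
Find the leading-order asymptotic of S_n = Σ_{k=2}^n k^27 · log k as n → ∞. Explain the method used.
S_n ~ n^28 log n / 28 − n^28 / 784

By integral comparison, S_n = ∫_1^n x^27 · log x dx + O(n^27 · log n). For the integral, ∫ x^27 log x dx = n^28 log n / 28 − n^28/784 (integration by parts). Hence S_n ~ n^28 log n / 28 − n^28 / 784.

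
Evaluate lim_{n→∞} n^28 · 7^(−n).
lim = 0

Exponentials with base > 1 dominate every fixed polynomial: for any fixed c, n^c / 7^n → 0 as n → ∞ (e.g. by the ratio test, or by writing 7^n = e^(n ln 7) and noting e^(n ln 7) / n^c → ∞). Hence n^28 · 7^(−n) = n^28 / 7^n → 0.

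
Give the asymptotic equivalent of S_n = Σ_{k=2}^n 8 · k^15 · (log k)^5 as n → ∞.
S_n ~ n^16 · (log n)^5 / 2

By integral comparison, S_n = ∫_1^n 8 · x^15 · (log x)^5 dx + O(n^15 · (log n)^5). For the integral, the leading term of ∫_1^n x^15 (log x)^5 dx is n^16/16 · (log n)^5 (by repeated integration by parts; each step lowers the log-exponent and produces a relatively O(1/log n) correction). Hence S_n ~ n^16 · (log n)^5 / 2.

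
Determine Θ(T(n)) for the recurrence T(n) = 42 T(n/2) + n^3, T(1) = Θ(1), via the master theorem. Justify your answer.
T(n) = Θ(n^(log_2 42))

Master theorem: compare f(n) = n^3 to n^(log_2 42) where log_2 42 ≈ 5.392. Since 3 < log_2 42, we have f(n) = O(n^(log_2 42 − ε)) for some ε > 0 — Case 1. Hence T(n) = Θ(n^(log_2 42)).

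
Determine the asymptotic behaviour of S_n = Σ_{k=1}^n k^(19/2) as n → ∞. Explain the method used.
S_n ~ (2/21) · n^(21/2)

Integral comparison: Σ_{k=1}^n k^(19/2) = ∫_0^n x^(19/2) dx + O(n^(19/2)). The integral is n^(1 + 19/2) / (1 + 19/2) = n^((19+2)/2) / ((19+2)/2) = (2/21) · n^(21/2).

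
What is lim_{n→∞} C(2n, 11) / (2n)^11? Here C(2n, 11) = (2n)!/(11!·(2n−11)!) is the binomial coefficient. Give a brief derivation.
lim = 1/11! = 1/39916800

With N = 2n → ∞: C(N, 11) / N^11 = [N(N−1)…(N−10)] / (11! · N^11) = (1/11!) · 1 · (1 − 1/(2n)) · … · (1 − 10/(2n)). Each factor → 1 as N → ∞, so the limit is 1/11! = 1/39916800.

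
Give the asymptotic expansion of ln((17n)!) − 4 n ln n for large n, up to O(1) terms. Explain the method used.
ln((17n)!) − 4 n ln n = 13 n ln n + 17(ln 17 − 1) n + (1/2) ln(2π·17n) + O(1/n)

Stirling: ln((17n)!) = 17n ln(17n) − 17n + (1/2) ln(2π·17n) + O(1/n).
Expand 17n ln(17n) = 17n (ln n + ln 17) = 17n ln n + 17n ln 17.
Subtract 4n ln n: leading term is (17 − 4) n ln n = 13 n ln n. The next term is 17n ln 17 − 17n = 17(ln 17 − 1) n. Then the (1/2) ln(2π·17n) correction.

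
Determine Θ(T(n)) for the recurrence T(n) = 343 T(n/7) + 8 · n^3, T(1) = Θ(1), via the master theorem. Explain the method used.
T(n) = Θ(n^3 log n)

log_7 343 = 3, and f(n) = 8 · n^3 = Θ(n^(log_7 343)). This is Case 2 of the master theorem: T(n) = Θ(f(n) · log n) = Θ(n^3 log n).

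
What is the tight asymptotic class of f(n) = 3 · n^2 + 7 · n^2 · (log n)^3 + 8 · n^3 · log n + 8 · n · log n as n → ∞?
f(n) ∈ Θ(n^3 · log n)

Compare the terms by growth order. For large n, n^a · (log n)^b dominates n^a' · (log n)^b' iff a > a', or (a = a' and b > b'). Ranking the 4 terms shows the dominant one is 8 · n^3 · log n. Hence f(n) ∈ Θ(n^3 · log n).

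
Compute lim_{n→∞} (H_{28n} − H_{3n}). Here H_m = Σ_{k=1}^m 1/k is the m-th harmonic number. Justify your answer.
lim = ln(28/3)

Euler-Maclaurin gives H_m = ln m + γ + 1/(2m) + O(1/m^2). The γ and O(1/m) terms cancel in the difference:
  H_{28n} − H_{3n} = ln(28n) − ln(3n) + O(1/n) = ln(28/3) + O(1/n).
Hence the limit is ln(28/3).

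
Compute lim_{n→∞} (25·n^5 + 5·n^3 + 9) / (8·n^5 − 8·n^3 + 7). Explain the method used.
lim = 25/8

For large n the leading n^5 terms dominate both numerator and denominator. Dividing top and bottom by n^5, every other term tends to 0, leaving 25/8.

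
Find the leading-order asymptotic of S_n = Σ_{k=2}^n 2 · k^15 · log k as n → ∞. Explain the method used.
S_n ~ n^16 log n / 8 − n^16 / 128

By integral comparison, S_n = ∫_1^n 2 · x^15 · log x dx + O(n^15 · log n). For the integral, ∫ x^15 log x dx = n^16 log n / 16 − n^16/256 (integration by parts). Hence S_n ~ n^16 log n / 8 − n^16 / 128.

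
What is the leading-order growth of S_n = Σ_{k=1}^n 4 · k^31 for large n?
S_n ~ n^32 / 8

By integral comparison (Euler-Maclaurin), Σ_{k=1}^n 4 · k^31 = 4 · ∫_0^n x^31 dx + O(n^31) = 4 · n^32/32 = n^32 / 8 + O(n^31). (Equivalently, Faulhaber's formula gives the same leading term.)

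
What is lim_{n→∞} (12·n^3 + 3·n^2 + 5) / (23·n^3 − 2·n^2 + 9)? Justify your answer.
lim = 12/23

For large n the leading n^3 terms dominate both numerator and denominator. Dividing top and bottom by n^3, every other term tends to 0, leaving 12/23.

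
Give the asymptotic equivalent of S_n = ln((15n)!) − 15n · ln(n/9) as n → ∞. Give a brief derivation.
S_n ~ 15n · (ln 135 − 1) + O(ln n)

Stirling: ln((15n)!) = 15n ln(15n) − 15n + O(ln n).
  S_n = 15n ln(15n) − 15n − 15n ln(n/9) + O(ln n)
      = 15n ln(15n) − 15n ln n + 15n ln 9 − 15n + O(ln n)
      = 15n ln 15 + 15n ln 9 − 15n + O(ln n)
      = 15n (ln 135 − 1) + O(ln n).
Numerically ln(135) − 1 ≈ 3.9053.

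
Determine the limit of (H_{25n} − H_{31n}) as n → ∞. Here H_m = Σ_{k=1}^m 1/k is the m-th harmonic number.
lim = ln(25/31)

Euler-Maclaurin gives H_m = ln m + γ + 1/(2m) + O(1/m^2). The γ and O(1/m) terms cancel in the difference:
  H_{25n} − H_{31n} = ln(25n) − ln(31n) + O(1/n) = ln(25/31) + O(1/n).
Hence the limit is ln(25/31).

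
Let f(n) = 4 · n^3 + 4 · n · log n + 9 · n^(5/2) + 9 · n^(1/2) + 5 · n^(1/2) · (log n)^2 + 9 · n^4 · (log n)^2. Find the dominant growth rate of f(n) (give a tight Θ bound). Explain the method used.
f(n) ∈ Θ(n^4 · (log n)^2)

Compare the terms by growth order. For large n, n^a · (log n)^b dominates n^a' · (log n)^b' iff a > a', or (a = a' and b > b'). Ranking the 6 terms shows the dominant one is 9 · n^4 · (log n)^2. Hence f(n) ∈ Θ(n^4 · (log n)^2).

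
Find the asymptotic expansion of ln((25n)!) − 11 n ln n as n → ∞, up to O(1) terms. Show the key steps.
ln((25n)!) − 11 n ln n = 14 n ln n + 25(ln 25 − 1) n + (1/2) ln(2π·25n) + O(1/n)

Stirling: ln((25n)!) = 25n ln(25n) − 25n + (1/2) ln(2π·25n) + O(1/n).
Expand 25n ln(25n) = 25n (ln n + ln 25) = 25n ln n + 25n ln 25.
Subtract 11n ln n: leading term is (25 − 11) n ln n = 14 n ln n. The next term is 25n ln 25 − 25n = 25(ln 25 − 1) n. Then the (1/2) ln(2π·25n) correction.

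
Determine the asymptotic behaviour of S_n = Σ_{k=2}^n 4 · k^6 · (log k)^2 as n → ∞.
S_n ~ 4 · n^7 · (log n)^2 / 7

By integral comparison, S_n = ∫_1^n 4 · x^6 · (log x)^2 dx + O(n^6 · (log n)^2). For the integral, the leading term of ∫_1^n x^6 (log x)^2 dx is n^7/7 · (log n)^2 (by repeated integration by parts; each step lowers the log-exponent and produces a relatively O(1/log n) correction). Hence S_n ~ 4 · n^7 · (log n)^2 / 7.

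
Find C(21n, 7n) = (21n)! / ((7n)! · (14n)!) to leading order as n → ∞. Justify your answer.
C(21n, 7n) ~ (27/4)^(7n) · sqrt(3/(4π·7n))

Write N = 7n. Apply Stirling to each factorial:
  (3N)! ~ sqrt(2π·3N) · (3N/e)^(3N),
  N! ~ sqrt(2π N) · (N/e)^N,
  (2N)! ~ sqrt(2π·2N) · (2N/e)^(2N).
The exponential factors combine to (3N)^(3N) / (N^N · (2N)^(2N)) = 3^(3N)/2^(2N) = (3^3/2^2)^N = (27/4)^N.
The square-root prefactors combine to sqrt(2π·3N) / (sqrt(2π N)·sqrt(2π·2N)) = sqrt(3 / (2π·2·N)) = sqrt(3/(4π·7n)).
Substituting N = 7n: C(21n, 7n) ~ (27/4)^(7n) · sqrt(3/(4π·7n)).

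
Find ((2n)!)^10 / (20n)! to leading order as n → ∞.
((2n)!)^10/(20n)! ~ ((2π·2n)^(9/2) / sqrt(10)) · 10^(−10·2n)  →  0

Write N = 2n. Stirling: N! ~ sqrt(2π N)(N/e)^N and (10N)! ~ sqrt(2π·10N)·(10N/e)^(10N).
  (N!)^10/(10N)! ~ (2π N)^(10/2) (N/e)^(10N) / [sqrt(2π·10N) (10N/e)^(10N)]
     = (2π N)^(10/2) / sqrt(2π·10N) · (N/(10N))^(10N)
     = (2π N)^((10−1)/2) / sqrt(10) · 10^(−10N).
Since 10^10 > 1, the factor 10^(−10N) decays exponentially, so the ratio → 0. Substituting N = 2n gives the stated form.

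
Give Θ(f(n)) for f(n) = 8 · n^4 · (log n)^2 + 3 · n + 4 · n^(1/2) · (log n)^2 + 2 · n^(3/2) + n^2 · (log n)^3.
f(n) ∈ Θ(n^4 · (log n)^2)

Compare the terms by growth order. For large n, n^a · (log n)^b dominates n^a' · (log n)^b' iff a > a', or (a = a' and b > b'). Ranking the 5 terms shows the dominant one is 8 · n^4 · (log n)^2. Hence f(n) ∈ Θ(n^4 · (log n)^2).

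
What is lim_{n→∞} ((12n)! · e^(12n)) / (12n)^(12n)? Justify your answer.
lim = ∞

Stirling: (12n)! ~ sqrt(2π·12n) · (12n/e)^(12n). Hence
  (12n)! · e^(12n) / (12n)^(12n) ~ sqrt(2π·12n) = sqrt(2π·12) · sqrt(n) → ∞.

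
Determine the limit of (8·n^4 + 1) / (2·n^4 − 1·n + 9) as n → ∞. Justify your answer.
lim = 8/2 = 4

For large n the leading n^4 terms dominate both numerator and denominator. Dividing top and bottom by n^4, every other term tends to 0, leaving 8/2 = 4.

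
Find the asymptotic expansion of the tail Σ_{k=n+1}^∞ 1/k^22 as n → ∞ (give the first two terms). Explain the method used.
Σ_{k>n} 1/k^22 = 1/(21 · n^21) − 1/(2 · n^22) + O(1/n^23)

Compare to the integral: ∫_{n}^∞ x^(−22) dx = [−x^(−21)/21]_{n}^∞ = 1/((22−1)·n^21). The Euler-Maclaurin correction adds −f(n)/2 = −1/(2·n^22). Euler-Maclaurin then gives
  Σ_{k>n} 1/k^22 = ∫_{n}^∞ dx/x^22 − 1/(2·n^22) + O(1/n^23).
(Equivalently this is ζ(22) − Σ_{k≤n} 1/k^22.)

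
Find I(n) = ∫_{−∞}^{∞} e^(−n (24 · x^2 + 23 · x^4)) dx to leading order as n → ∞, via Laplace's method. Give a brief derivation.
I(n) ~ sqrt(π/(24n))

φ(x) = 24 · x^2 + 23 · x^4 has its unique global minimum at x* = 0 (since φ'(x) = 48x + 92x^3 = 0 only at x = 0 for real x with both coefficients positive, and φ → ∞ as |x| → ∞). At x* = 0, φ(0) = 0 and φ''(0) = 48. Laplace's method then gives
  I(n) ~ sqrt(2π / (n · φ''(0))) · e^(−n φ(0)) = sqrt(2π / (48n)) = sqrt(π/(24n)).
The 23 · x^4 term contributes only at subleading order (an O(1/n) relative correction).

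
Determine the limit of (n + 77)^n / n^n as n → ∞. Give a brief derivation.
lim = e^77

Rewrite as (1 + 77/n)^(n). By the standard limit (1 + x/n)^n → e^x, we have (1 + 77/n)^n → e^77, and raising to the 1st power gives e^77.
More precisely, ln[(1 + 77/n)^(n)] = n · ln(1 + 77/n) = n · (77/n + O(1/n^2)) = 77 + O(1/n) → 77.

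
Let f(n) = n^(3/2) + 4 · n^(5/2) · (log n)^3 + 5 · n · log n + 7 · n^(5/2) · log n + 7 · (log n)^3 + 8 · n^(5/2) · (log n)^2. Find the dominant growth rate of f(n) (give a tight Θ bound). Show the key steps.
f(n) ∈ Θ(n^(5/2) · (log n)^3)

Compare the terms by growth order. For large n, n^a · (log n)^b dominates n^a' · (log n)^b' iff a > a', or (a = a' and b > b'). Ranking the 6 terms shows the dominant one is 4 · n^(5/2) · (log n)^3. Hence f(n) ∈ Θ(n^(5/2) · (log n)^3).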